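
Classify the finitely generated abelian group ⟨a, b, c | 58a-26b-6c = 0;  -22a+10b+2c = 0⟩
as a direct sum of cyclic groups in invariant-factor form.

rank_ℚ(R)=2; free=3−2=1
SNF(R) diag = [2, 4] → torsion [2, 4]

Answer: M ≅ ℤ^1 ⊕ ℤ/2 ⊕ ℤ/4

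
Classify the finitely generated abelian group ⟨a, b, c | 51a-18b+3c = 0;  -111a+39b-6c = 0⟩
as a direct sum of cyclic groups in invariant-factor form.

Answer: M ≅ ℤ^1 ⊕ ℤ/3 ⊕ ℤ/3

Derivation:
rank_ℚ(R)=2; free=3−2=1
SNF(R) diag = [3, 3] → torsion [3, 3]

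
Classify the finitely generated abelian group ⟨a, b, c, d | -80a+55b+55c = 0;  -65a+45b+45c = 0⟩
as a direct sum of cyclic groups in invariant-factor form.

Answer: M ≅ ℤ^2 ⊕ ℤ/5 ⊕ ℤ/5

Derivation:
rank_ℚ(R)=2; free=4−2=2
SNF(R) diag = [5, 5] → torsion [5, 5]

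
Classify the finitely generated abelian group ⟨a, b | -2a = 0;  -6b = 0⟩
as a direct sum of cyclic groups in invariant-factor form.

Answer: M ≅ ℤ/2 ⊕ ℤ/6

Derivation:
rank_ℚ(R)=2; free=2−2=0
SNF(R) diag = [2, 6] → torsion [2, 6]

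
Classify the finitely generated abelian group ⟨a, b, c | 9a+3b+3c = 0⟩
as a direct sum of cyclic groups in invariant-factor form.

Answer: M ≅ ℤ^2 ⊕ ℤ/3

Derivation:
rank_ℚ(R)=1; free=3−1=2
SNF(R) diag = [3] → torsion [3]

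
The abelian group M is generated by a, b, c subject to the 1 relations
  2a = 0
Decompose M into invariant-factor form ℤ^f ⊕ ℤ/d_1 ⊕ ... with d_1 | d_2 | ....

rank_ℚ(R)=1; free=3−1=2
SNF(R) diag = [2] → torsion [2]

Answer: M ≅ ℤ^2 ⊕ ℤ/2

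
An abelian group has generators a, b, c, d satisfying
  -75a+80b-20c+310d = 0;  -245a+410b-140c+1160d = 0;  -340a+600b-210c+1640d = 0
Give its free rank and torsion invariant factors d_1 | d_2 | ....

Answer: M ≅ ℤ^1 ⊕ ℤ/5 ⊕ ℤ/10 ⊕ ℤ/30

Derivation:
rank_ℚ(R)=3; free=4−3=1
SNF(R) diag = [5, 10, 30] → torsion [5, 10, 30]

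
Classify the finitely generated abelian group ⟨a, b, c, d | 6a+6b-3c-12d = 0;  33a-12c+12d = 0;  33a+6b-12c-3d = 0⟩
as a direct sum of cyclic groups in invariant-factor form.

rank_ℚ(R)=3; free=4−3=1
SNF(R) diag = [3, 3, 9] → torsion [3, 3, 9]

Answer: M ≅ ℤ^1 ⊕ ℤ/3 ⊕ ℤ/3 ⊕ ℤ/9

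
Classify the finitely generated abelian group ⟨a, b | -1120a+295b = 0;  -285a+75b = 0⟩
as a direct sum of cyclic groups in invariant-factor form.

Answer: M ≅ ℤ/5 ⊕ ℤ/15

Derivation:
rank_ℚ(R)=2; free=2−2=0
SNF(R) diag = [5, 15] → torsion [5, 15]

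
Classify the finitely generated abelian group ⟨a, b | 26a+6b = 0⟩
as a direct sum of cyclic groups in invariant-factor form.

Answer: M ≅ ℤ^1 ⊕ ℤ/2

Derivation:
rank_ℚ(R)=1; free=2−1=1
SNF(R) diag = [2] → torsion [2]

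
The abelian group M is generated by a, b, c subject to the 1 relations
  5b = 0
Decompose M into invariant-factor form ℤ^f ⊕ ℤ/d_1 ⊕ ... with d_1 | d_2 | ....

rank_ℚ(R)=1; free=3−1=2
SNF(R) diag = [5] → torsion [5]

Answer: M ≅ ℤ^2 ⊕ ℤ/5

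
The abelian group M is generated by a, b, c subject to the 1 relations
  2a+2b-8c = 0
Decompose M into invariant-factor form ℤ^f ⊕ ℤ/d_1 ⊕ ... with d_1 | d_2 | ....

rank_ℚ(R)=1; free=3−1=2
SNF(R) diag = [2] → torsion [2]

Answer: M ≅ ℤ^2 ⊕ ℤ/2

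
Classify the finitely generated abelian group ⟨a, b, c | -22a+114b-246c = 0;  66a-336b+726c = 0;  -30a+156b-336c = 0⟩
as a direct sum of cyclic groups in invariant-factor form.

rank_ℚ(R)=3; free=3−3=0
SNF(R) diag = [2, 6, 6] → torsion [2, 6, 6]

Answer: M ≅ ℤ/2 ⊕ ℤ/6 ⊕ ℤ/6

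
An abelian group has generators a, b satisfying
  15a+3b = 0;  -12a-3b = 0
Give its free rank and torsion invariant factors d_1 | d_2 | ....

Answer: M ≅ ℤ/3 ⊕ ℤ/3

Derivation:
rank_ℚ(R)=2; free=2−2=0
SNF(R) diag = [3, 3] → torsion [3, 3]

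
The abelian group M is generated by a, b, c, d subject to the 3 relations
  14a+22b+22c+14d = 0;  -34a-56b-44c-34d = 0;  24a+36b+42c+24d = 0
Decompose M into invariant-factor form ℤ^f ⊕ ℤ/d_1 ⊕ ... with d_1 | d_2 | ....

rank_ℚ(R)=3; free=4−3=1
SNF(R) diag = [2, 6, 6] → torsion [2, 6, 6]

Answer: M ≅ ℤ^1 ⊕ ℤ/2 ⊕ ℤ/6 ⊕ ℤ/6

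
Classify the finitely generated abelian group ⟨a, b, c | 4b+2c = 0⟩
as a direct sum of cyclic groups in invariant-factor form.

rank_ℚ(R)=1; free=3−1=2
SNF(R) diag = [2] → torsion [2]

Answer: M ≅ ℤ^2 ⊕ ℤ/2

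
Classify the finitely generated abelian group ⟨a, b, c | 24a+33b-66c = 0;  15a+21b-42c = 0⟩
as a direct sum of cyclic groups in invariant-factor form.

Answer: M ≅ ℤ^1 ⊕ ℤ/3 ⊕ ℤ/3

Derivation:
rank_ℚ(R)=2; free=3−2=1
SNF(R) diag = [3, 3] → torsion [3, 3]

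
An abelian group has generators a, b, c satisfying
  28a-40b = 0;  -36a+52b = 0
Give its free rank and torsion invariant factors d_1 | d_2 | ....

rank_ℚ(R)=2; free=3−2=1
SNF(R) diag = [4, 4] → torsion [4, 4]

Answer: M ≅ ℤ^1 ⊕ ℤ/4 ⊕ ℤ/4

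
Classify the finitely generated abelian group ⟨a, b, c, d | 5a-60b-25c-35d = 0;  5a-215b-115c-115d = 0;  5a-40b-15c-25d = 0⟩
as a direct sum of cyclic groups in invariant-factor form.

Answer: M ≅ ℤ^1 ⊕ ℤ/5 ⊕ ℤ/5 ⊕ ℤ/10

Derivation:
rank_ℚ(R)=3; free=4−3=1
SNF(R) diag = [5, 5, 10] → torsion [5, 5, 10]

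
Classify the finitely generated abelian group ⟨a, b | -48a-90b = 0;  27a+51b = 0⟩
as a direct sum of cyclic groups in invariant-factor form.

Answer: M ≅ ℤ/3 ⊕ ℤ/6

Derivation:
rank_ℚ(R)=2; free=2−2=0
SNF(R) diag = [3, 6] → torsion [3, 6]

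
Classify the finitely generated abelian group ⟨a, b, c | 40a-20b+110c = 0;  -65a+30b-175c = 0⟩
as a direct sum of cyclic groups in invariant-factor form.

rank_ℚ(R)=2; free=3−2=1
SNF(R) diag = [5, 10] → torsion [5, 10]

Answer: M ≅ ℤ^1 ⊕ ℤ/5 ⊕ ℤ/10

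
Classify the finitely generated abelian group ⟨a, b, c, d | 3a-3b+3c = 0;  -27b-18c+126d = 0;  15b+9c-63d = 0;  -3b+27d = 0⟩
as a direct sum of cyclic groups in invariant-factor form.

rank_ℚ(R)=4; free=4−4=0
SNF(R) diag = [3, 3, 9, 27] → torsion [3, 3, 9, 27]

Answer: M ≅ ℤ/3 ⊕ ℤ/3 ⊕ ℤ/9 ⊕ ℤ/27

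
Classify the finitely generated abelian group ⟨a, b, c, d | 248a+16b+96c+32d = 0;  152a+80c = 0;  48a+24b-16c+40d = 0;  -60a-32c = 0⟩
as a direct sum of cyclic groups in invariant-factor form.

rank_ℚ(R)=4; free=4−4=0
SNF(R) diag = [4, 8, 16, 16] → torsion [4, 8, 16, 16]

Answer: M ≅ ℤ/4 ⊕ ℤ/8 ⊕ ℤ/16 ⊕ ℤ/16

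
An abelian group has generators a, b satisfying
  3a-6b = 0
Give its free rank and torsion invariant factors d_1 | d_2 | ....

Answer: M ≅ ℤ^1 ⊕ ℤ/3

Derivation:
rank_ℚ(R)=1; free=2−1=1
SNF(R) diag = [3] → torsion [3]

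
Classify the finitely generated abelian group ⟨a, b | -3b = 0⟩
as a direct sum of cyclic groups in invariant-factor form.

Answer: M ≅ ℤ^1 ⊕ ℤ/3

Derivation:
rank_ℚ(R)=1; free=2−1=1
SNF(R) diag = [3] → torsion [3]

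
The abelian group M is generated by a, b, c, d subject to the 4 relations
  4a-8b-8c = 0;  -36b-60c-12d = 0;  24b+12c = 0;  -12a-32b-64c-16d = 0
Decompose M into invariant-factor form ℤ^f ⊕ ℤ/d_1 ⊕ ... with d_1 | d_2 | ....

rank_ℚ(R)=4; free=4−4=0
SNF(R) diag = [4, 4, 12, 24] → torsion [4, 4, 12, 24]

Answer: M ≅ ℤ/4 ⊕ ℤ/4 ⊕ ℤ/12 ⊕ ℤ/24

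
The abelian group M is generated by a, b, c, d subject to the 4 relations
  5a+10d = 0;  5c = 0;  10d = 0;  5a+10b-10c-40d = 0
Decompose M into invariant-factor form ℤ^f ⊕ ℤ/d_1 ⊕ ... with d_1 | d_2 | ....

rank_ℚ(R)=4; free=4−4=0
SNF(R) diag = [5, 5, 10, 10] → torsion [5, 5, 10, 10]

Answer: M ≅ ℤ/5 ⊕ ℤ/5 ⊕ ℤ/10 ⊕ ℤ/10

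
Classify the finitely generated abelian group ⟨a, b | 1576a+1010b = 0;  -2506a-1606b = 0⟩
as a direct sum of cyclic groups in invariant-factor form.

rank_ℚ(R)=2; free=2−2=0
SNF(R) diag = [2, 2] → torsion [2, 2]

Answer: M ≅ ℤ/2 ⊕ ℤ/2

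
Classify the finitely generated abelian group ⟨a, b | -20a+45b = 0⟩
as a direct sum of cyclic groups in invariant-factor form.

rank_ℚ(R)=1; free=2−1=1
SNF(R) diag = [5] → torsion [5]

Answer: M ≅ ℤ^1 ⊕ ℤ/5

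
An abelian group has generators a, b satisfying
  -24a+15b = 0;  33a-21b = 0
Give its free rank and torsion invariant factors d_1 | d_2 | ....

Answer: M ≅ ℤ/3 ⊕ ℤ/3

Derivation:
rank_ℚ(R)=2; free=2−2=0
SNF(R) diag = [3, 3] → torsion [3, 3]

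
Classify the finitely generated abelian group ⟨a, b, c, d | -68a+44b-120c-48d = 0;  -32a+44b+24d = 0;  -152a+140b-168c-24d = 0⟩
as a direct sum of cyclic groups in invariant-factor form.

Answer: M ≅ ℤ^1 ⊕ ℤ/4 ⊕ ℤ/12 ⊕ ℤ/24

Derivation:
rank_ℚ(R)=3; free=4−3=1
SNF(R) diag = [4, 12, 24] → torsion [4, 12, 24]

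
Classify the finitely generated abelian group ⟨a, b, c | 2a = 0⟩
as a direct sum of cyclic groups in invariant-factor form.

rank_ℚ(R)=1; free=3−1=2
SNF(R) diag = [2] → torsion [2]

Answer: M ≅ ℤ^2 ⊕ ℤ/2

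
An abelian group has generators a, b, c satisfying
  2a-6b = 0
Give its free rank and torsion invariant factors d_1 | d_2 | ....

Answer: M ≅ ℤ^2 ⊕ ℤ/2

Derivation:
rank_ℚ(R)=1; free=3−1=2
SNF(R) diag = [2] → torsion [2]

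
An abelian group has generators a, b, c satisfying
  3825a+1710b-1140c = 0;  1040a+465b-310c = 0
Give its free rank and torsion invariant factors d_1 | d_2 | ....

rank_ℚ(R)=2; free=3−2=1
SNF(R) diag = [5, 15] → torsion [5, 15]

Answer: M ≅ ℤ^1 ⊕ ℤ/5 ⊕ ℤ/15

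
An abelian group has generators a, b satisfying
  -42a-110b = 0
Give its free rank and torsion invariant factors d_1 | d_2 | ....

Answer: M ≅ ℤ^1 ⊕ ℤ/2

Derivation:
rank_ℚ(R)=1; free=2−1=1
SNF(R) diag = [2] → torsion [2]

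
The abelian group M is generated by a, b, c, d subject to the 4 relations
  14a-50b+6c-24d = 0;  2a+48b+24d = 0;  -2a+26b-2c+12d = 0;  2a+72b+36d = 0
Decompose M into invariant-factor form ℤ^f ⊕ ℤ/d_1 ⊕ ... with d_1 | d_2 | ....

rank_ℚ(R)=4; free=4−4=0
SNF(R) diag = [2, 2, 4, 12] → torsion [2, 2, 4, 12]

Answer: M ≅ ℤ/2 ⊕ ℤ/2 ⊕ ℤ/4 ⊕ ℤ/12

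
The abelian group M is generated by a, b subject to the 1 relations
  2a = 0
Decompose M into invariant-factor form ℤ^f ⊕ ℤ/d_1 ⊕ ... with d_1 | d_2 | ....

Answer: M ≅ ℤ^1 ⊕ ℤ/2

Derivation:
rank_ℚ(R)=1; free=2−1=1
SNF(R) diag = [2] → torsion [2]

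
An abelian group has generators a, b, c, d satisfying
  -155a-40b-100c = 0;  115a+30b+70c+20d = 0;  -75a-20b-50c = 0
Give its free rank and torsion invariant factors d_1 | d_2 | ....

Answer: M ≅ ℤ^1 ⊕ ℤ/5 ⊕ ℤ/10 ⊕ ℤ/10

Derivation:
rank_ℚ(R)=3; free=4−3=1
SNF(R) diag = [5, 10, 10] → torsion [5, 10, 10]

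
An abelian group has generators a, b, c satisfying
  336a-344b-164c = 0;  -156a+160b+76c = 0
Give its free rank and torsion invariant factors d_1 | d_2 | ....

rank_ℚ(R)=2; free=3−2=1
SNF(R) diag = [4, 12] → torsion [4, 12]

Answer: M ≅ ℤ^1 ⊕ ℤ/4 ⊕ ℤ/12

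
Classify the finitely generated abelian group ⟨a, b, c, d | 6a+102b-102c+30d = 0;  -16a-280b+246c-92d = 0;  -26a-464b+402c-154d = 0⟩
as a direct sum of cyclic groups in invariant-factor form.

rank_ℚ(R)=3; free=4−3=1
SNF(R) diag = [2, 6, 18] → torsion [2, 6, 18]

Answer: M ≅ ℤ^1 ⊕ ℤ/2 ⊕ ℤ/6 ⊕ ℤ/18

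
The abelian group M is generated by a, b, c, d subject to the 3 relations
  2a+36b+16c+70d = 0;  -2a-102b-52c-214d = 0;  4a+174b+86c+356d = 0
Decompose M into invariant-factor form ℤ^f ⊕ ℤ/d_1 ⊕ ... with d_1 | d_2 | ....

Answer: M ≅ ℤ^1 ⊕ ℤ/2 ⊕ ℤ/6 ⊕ ℤ/18

Derivation:
rank_ℚ(R)=3; free=4−3=1
SNF(R) diag = [2, 6, 18] → torsion [2, 6, 18]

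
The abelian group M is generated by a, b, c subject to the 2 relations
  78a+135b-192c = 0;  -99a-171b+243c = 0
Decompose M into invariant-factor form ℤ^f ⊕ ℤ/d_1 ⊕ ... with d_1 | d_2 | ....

Answer: M ≅ ℤ^1 ⊕ ℤ/3 ⊕ ℤ/9

Derivation:
rank_ℚ(R)=2; free=3−2=1
SNF(R) diag = [3, 9] → torsion [3, 9]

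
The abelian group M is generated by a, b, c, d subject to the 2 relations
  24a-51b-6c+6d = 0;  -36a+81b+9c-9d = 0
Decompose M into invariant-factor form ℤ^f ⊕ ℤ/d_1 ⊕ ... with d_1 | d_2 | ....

Answer: M ≅ ℤ^2 ⊕ ℤ/3 ⊕ ℤ/9

Derivation:
rank_ℚ(R)=2; free=4−2=2
SNF(R) diag = [3, 9] → torsion [3, 9]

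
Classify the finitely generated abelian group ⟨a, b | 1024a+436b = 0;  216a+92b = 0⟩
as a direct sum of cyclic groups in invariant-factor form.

rank_ℚ(R)=2; free=2−2=0
SNF(R) diag = [4, 8] → torsion [4, 8]

Answer: M ≅ ℤ/4 ⊕ ℤ/8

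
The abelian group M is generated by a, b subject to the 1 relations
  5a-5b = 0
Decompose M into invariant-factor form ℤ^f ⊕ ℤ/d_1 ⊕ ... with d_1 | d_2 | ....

Answer: M ≅ ℤ^1 ⊕ ℤ/5

Derivation:
rank_ℚ(R)=1; free=2−1=1
SNF(R) diag = [5] → torsion [5]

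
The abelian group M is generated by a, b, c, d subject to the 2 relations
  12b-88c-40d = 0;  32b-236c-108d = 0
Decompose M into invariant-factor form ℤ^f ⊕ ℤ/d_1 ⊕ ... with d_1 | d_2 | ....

rank_ℚ(R)=2; free=4−2=2
SNF(R) diag = [4, 4] → torsion [4, 4]

Answer: M ≅ ℤ^2 ⊕ ℤ/4 ⊕ ℤ/4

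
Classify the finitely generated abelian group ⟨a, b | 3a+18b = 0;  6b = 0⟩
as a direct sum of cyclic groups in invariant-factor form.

Answer: M ≅ ℤ/3 ⊕ ℤ/6

Derivation:
rank_ℚ(R)=2; free=2−2=0
SNF(R) diag = [3, 6] → torsion [3, 6]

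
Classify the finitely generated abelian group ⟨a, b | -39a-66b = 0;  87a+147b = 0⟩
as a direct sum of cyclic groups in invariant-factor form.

Answer: M ≅ ℤ/3 ⊕ ℤ/3

Derivation:
rank_ℚ(R)=2; free=2−2=0
SNF(R) diag = [3, 3] → torsion [3, 3]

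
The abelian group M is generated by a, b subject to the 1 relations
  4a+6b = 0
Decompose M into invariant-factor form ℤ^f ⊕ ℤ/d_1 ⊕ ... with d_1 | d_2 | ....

Answer: M ≅ ℤ^1 ⊕ ℤ/2

Derivation:
rank_ℚ(R)=1; free=2−1=1
SNF(R) diag = [2] → torsion [2]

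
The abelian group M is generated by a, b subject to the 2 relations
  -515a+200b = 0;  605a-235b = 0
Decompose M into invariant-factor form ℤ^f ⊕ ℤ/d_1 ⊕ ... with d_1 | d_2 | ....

Answer: M ≅ ℤ/5 ⊕ ℤ/5

Derivation:
rank_ℚ(R)=2; free=2−2=0
SNF(R) diag = [5, 5] → torsion [5, 5]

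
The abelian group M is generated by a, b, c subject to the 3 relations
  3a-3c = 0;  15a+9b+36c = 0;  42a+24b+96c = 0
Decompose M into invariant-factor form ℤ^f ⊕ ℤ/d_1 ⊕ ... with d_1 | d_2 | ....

Answer: M ≅ ℤ/3 ⊕ ℤ/3 ⊕ ℤ/6

Derivation:
rank_ℚ(R)=3; free=3−3=0
SNF(R) diag = [3, 3, 6] → torsion [3, 3, 6]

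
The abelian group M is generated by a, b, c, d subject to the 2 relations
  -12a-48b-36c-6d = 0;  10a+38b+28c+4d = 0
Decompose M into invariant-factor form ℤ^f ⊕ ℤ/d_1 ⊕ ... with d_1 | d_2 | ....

rank_ℚ(R)=2; free=4−2=2
SNF(R) diag = [2, 6] → torsion [2, 6]

Answer: M ≅ ℤ^2 ⊕ ℤ/2 ⊕ ℤ/6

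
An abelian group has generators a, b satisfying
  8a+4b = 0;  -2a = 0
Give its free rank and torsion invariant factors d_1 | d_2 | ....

Answer: M ≅ ℤ/2 ⊕ ℤ/4

Derivation:
rank_ℚ(R)=2; free=2−2=0
SNF(R) diag = [2, 4] → torsion [2, 4]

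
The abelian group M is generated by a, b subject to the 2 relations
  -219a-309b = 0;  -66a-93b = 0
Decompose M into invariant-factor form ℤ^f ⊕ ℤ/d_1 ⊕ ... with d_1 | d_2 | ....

Answer: M ≅ ℤ/3 ⊕ ℤ/9

Derivation:
rank_ℚ(R)=2; free=2−2=0
SNF(R) diag = [3, 9] → torsion [3, 9]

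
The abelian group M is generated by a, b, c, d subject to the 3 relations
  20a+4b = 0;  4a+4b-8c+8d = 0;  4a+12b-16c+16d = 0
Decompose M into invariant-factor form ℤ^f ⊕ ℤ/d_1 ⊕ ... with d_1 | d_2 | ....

rank_ℚ(R)=3; free=4−3=1
SNF(R) diag = [4, 8, 24] → torsion [4, 8, 24]

Answer: M ≅ ℤ^1 ⊕ ℤ/4 ⊕ ℤ/8 ⊕ ℤ/24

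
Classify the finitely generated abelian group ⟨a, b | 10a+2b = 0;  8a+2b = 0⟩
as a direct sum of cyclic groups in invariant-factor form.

Answer: M ≅ ℤ/2 ⊕ ℤ/2

Derivation:
rank_ℚ(R)=2; free=2−2=0
SNF(R) diag = [2, 2] → torsion [2, 2]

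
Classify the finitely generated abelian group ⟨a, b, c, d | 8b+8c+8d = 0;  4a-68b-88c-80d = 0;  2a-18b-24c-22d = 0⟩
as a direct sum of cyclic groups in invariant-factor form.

rank_ℚ(R)=3; free=4−3=1
SNF(R) diag = [2, 4, 8] → torsion [2, 4, 8]

Answer: M ≅ ℤ^1 ⊕ ℤ/2 ⊕ ℤ/4 ⊕ ℤ/8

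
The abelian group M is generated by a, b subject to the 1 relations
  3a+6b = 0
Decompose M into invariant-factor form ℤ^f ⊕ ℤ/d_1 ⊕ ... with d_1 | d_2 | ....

rank_ℚ(R)=1; free=2−1=1
SNF(R) diag = [3] → torsion [3]

Answer: M ≅ ℤ^1 ⊕ ℤ/3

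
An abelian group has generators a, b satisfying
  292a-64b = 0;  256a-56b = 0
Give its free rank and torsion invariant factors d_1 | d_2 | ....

rank_ℚ(R)=2; free=2−2=0
SNF(R) diag = [4, 8] → torsion [4, 8]

Answer: M ≅ ℤ/4 ⊕ ℤ/8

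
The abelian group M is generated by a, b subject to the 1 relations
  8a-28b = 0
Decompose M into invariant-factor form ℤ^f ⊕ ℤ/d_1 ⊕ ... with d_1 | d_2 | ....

Answer: M ≅ ℤ^1 ⊕ ℤ/4

Derivation:
rank_ℚ(R)=1; free=2−1=1
SNF(R) diag = [4] → torsion [4]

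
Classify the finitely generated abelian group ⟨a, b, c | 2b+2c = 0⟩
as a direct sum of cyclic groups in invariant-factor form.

Answer: M ≅ ℤ^2 ⊕ ℤ/2

Derivation:
rank_ℚ(R)=1; free=3−1=2
SNF(R) diag = [2] → torsion [2]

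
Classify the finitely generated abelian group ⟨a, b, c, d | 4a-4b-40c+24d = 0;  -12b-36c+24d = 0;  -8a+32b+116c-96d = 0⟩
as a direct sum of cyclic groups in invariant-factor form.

Answer: M ≅ ℤ^1 ⊕ ℤ/4 ⊕ ℤ/12 ⊕ ℤ/36

Derivation:
rank_ℚ(R)=3; free=4−3=1
SNF(R) diag = [4, 12, 36] → torsion [4, 12, 36]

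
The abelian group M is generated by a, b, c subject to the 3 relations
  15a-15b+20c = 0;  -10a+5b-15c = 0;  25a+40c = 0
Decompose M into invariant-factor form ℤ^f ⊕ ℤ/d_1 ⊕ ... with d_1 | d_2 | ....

rank_ℚ(R)=3; free=3−3=0
SNF(R) diag = [5, 5, 5] → torsion [5, 5, 5]

Answer: M ≅ ℤ/5 ⊕ ℤ/5 ⊕ ℤ/5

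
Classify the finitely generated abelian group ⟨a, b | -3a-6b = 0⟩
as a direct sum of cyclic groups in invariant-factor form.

rank_ℚ(R)=1; free=2−1=1
SNF(R) diag = [3] → torsion [3]

Answer: M ≅ ℤ^1 ⊕ ℤ/3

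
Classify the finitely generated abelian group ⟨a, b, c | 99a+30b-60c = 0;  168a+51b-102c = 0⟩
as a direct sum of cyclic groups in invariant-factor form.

Answer: M ≅ ℤ^1 ⊕ ℤ/3 ⊕ ℤ/3

Derivation:
rank_ℚ(R)=2; free=3−2=1
SNF(R) diag = [3, 3] → torsion [3, 3]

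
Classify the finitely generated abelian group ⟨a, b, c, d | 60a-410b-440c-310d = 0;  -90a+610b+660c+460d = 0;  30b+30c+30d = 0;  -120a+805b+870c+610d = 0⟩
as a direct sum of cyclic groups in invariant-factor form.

rank_ℚ(R)=4; free=4−4=0
SNF(R) diag = [5, 10, 30, 30] → torsion [5, 10, 30, 30]

Answer: M ≅ ℤ/5 ⊕ ℤ/10 ⊕ ℤ/30 ⊕ ℤ/30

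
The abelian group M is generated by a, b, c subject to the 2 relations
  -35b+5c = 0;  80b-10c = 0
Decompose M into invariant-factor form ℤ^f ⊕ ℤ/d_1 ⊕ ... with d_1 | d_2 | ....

rank_ℚ(R)=2; free=3−2=1
SNF(R) diag = [5, 10] → torsion [5, 10]

Answer: M ≅ ℤ^1 ⊕ ℤ/5 ⊕ ℤ/10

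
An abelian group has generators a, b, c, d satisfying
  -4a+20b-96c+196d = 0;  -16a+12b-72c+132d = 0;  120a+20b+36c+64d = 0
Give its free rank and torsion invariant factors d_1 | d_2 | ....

Answer: M ≅ ℤ^1 ⊕ ℤ/4 ⊕ ℤ/4 ⊕ ℤ/12

Derivation:
rank_ℚ(R)=3; free=4−3=1
SNF(R) diag = [4, 4, 12] → torsion [4, 4, 12]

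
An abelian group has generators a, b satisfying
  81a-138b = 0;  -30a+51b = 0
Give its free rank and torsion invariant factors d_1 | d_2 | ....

Answer: M ≅ ℤ/3 ⊕ ℤ/3

Derivation:
rank_ℚ(R)=2; free=2−2=0
SNF(R) diag = [3, 3] → torsion [3, 3]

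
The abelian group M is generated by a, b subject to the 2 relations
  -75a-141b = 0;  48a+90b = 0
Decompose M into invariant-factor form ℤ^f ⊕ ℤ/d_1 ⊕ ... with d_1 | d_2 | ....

rank_ℚ(R)=2; free=2−2=0
SNF(R) diag = [3, 6] → torsion [3, 6]

Answer: M ≅ ℤ/3 ⊕ ℤ/6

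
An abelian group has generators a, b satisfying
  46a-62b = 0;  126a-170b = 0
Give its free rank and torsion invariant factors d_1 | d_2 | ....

rank_ℚ(R)=2; free=2−2=0
SNF(R) diag = [2, 4] → torsion [2, 4]

Answer: M ≅ ℤ/2 ⊕ ℤ/4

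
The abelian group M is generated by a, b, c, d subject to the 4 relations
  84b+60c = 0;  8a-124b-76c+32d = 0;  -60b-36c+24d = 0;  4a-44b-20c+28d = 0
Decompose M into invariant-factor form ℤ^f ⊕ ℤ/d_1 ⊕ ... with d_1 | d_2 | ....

rank_ℚ(R)=4; free=4−4=0
SNF(R) diag = [4, 12, 24, 24] → torsion [4, 12, 24, 24]

Answer: M ≅ ℤ/4 ⊕ ℤ/12 ⊕ ℤ/24 ⊕ ℤ/24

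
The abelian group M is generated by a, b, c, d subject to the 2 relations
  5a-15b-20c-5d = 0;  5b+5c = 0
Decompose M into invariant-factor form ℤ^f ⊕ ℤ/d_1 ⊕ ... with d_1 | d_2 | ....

Answer: M ≅ ℤ^2 ⊕ ℤ/5 ⊕ ℤ/5

Derivation:
rank_ℚ(R)=2; free=4−2=2
SNF(R) diag = [5, 5] → torsion [5, 5]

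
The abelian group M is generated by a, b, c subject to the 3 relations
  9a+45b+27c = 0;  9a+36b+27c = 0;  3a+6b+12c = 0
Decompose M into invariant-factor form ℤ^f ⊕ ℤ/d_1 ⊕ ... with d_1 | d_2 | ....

rank_ℚ(R)=3; free=3−3=0
SNF(R) diag = [3, 9, 9] → torsion [3, 9, 9]

Answer: M ≅ ℤ/3 ⊕ ℤ/9 ⊕ ℤ/9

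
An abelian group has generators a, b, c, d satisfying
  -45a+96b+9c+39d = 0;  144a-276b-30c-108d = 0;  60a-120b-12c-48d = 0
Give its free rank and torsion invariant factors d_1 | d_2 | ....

rank_ℚ(R)=3; free=4−3=1
SNF(R) diag = [3, 6, 12] → torsion [3, 6, 12]

Answer: M ≅ ℤ^1 ⊕ ℤ/3 ⊕ ℤ/6 ⊕ ℤ/12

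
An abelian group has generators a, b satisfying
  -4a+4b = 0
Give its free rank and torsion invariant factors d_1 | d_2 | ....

rank_ℚ(R)=1; free=2−1=1
SNF(R) diag = [4] → torsion [4]

Answer: M ≅ ℤ^1 ⊕ ℤ/4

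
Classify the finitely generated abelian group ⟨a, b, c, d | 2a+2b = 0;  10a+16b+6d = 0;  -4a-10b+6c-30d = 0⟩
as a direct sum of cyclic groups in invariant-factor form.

rank_ℚ(R)=3; free=4−3=1
SNF(R) diag = [2, 6, 6] → torsion [2, 6, 6]

Answer: M ≅ ℤ^1 ⊕ ℤ/2 ⊕ ℤ/6 ⊕ ℤ/6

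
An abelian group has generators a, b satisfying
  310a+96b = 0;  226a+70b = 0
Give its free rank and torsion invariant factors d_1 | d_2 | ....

Answer: M ≅ ℤ/2 ⊕ ℤ/2

Derivation:
rank_ℚ(R)=2; free=2−2=0
SNF(R) diag = [2, 2] → torsion [2, 2]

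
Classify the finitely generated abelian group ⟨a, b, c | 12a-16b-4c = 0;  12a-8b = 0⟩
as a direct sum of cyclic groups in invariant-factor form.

rank_ℚ(R)=2; free=3−2=1
SNF(R) diag = [4, 4] → torsion [4, 4]

Answer: M ≅ ℤ^1 ⊕ ℤ/4 ⊕ ℤ/4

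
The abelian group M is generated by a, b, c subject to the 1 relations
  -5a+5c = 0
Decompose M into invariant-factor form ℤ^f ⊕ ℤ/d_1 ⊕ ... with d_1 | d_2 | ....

Answer: M ≅ ℤ^2 ⊕ ℤ/5

Derivation:
rank_ℚ(R)=1; free=3−1=2
SNF(R) diag = [5] → torsion [5]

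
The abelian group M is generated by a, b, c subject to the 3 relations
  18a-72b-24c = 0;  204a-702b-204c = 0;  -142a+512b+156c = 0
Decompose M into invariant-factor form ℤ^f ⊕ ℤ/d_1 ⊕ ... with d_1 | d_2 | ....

Answer: M ≅ ℤ/2 ⊕ ℤ/6 ⊕ ℤ/12

Derivation:
rank_ℚ(R)=3; free=3−3=0
SNF(R) diag = [2, 6, 12] → torsion [2, 6, 12]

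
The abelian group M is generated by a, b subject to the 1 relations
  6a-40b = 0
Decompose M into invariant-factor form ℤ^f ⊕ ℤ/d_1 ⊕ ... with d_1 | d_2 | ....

rank_ℚ(R)=1; free=2−1=1
SNF(R) diag = [2] → torsion [2]

Answer: M ≅ ℤ^1 ⊕ ℤ/2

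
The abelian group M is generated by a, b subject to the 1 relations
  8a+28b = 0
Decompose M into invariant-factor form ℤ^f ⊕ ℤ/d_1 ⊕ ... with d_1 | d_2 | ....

rank_ℚ(R)=1; free=2−1=1
SNF(R) diag = [4] → torsion [4]

Answer: M ≅ ℤ^1 ⊕ ℤ/4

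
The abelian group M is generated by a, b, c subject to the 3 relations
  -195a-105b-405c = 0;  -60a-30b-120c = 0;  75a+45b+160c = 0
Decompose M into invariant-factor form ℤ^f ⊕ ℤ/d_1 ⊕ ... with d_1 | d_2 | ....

rank_ℚ(R)=3; free=3−3=0
SNF(R) diag = [5, 15, 30] → torsion [5, 15, 30]

Answer: M ≅ ℤ/5 ⊕ ℤ/15 ⊕ ℤ/30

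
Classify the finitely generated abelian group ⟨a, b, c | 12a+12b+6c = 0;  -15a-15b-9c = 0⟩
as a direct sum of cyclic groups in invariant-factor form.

Answer: M ≅ ℤ^1 ⊕ ℤ/3 ⊕ ℤ/6

Derivation:
rank_ℚ(R)=2; free=3−2=1
SNF(R) diag = [3, 6] → torsion [3, 6]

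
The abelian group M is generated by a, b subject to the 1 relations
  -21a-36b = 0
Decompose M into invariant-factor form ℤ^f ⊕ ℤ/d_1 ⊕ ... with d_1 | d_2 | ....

rank_ℚ(R)=1; free=2−1=1
SNF(R) diag = [3] → torsion [3]

Answer: M ≅ ℤ^1 ⊕ ℤ/3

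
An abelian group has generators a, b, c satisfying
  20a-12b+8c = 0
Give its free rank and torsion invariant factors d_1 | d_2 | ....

Answer: M ≅ ℤ^2 ⊕ ℤ/4

Derivation:
rank_ℚ(R)=1; free=3−1=2
SNF(R) diag = [4] → torsion [4]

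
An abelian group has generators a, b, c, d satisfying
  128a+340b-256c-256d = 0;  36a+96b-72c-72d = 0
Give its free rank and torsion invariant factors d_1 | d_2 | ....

rank_ℚ(R)=2; free=4−2=2
SNF(R) diag = [4, 12] → torsion [4, 12]

Answer: M ≅ ℤ^2 ⊕ ℤ/4 ⊕ ℤ/12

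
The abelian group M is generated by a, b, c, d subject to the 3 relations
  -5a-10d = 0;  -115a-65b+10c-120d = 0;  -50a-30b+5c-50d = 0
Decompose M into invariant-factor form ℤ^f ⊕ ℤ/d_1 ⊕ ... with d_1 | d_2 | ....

Answer: M ≅ ℤ^1 ⊕ ℤ/5 ⊕ ℤ/5 ⊕ ℤ/5

Derivation:
rank_ℚ(R)=3; free=4−3=1
SNF(R) diag = [5, 5, 5] → torsion [5, 5, 5]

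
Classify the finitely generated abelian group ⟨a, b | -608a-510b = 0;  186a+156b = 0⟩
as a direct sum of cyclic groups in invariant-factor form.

rank_ℚ(R)=2; free=2−2=0
SNF(R) diag = [2, 6] → torsion [2, 6]

Answer: M ≅ ℤ/2 ⊕ ℤ/6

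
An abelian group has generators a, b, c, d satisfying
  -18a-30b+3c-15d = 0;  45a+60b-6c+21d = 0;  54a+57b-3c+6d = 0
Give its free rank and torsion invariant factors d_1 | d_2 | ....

Answer: M ≅ ℤ^1 ⊕ ℤ/3 ⊕ ℤ/9 ⊕ ℤ/27

Derivation:
rank_ℚ(R)=3; free=4−3=1
SNF(R) diag = [3, 9, 27] → torsion [3, 9, 27]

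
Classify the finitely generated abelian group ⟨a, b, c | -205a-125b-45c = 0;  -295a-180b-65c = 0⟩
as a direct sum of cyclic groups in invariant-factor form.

rank_ℚ(R)=2; free=3−2=1
SNF(R) diag = [5, 5] → torsion [5, 5]

Answer: M ≅ ℤ^1 ⊕ ℤ/5 ⊕ ℤ/5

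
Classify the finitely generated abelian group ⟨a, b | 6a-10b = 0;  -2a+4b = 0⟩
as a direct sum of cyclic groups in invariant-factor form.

rank_ℚ(R)=2; free=2−2=0
SNF(R) diag = [2, 2] → torsion [2, 2]

Answer: M ≅ ℤ/2 ⊕ ℤ/2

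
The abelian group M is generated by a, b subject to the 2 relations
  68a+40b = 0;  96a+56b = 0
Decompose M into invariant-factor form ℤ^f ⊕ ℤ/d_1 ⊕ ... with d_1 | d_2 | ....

Answer: M ≅ ℤ/4 ⊕ ℤ/8

Derivation:
rank_ℚ(R)=2; free=2−2=0
SNF(R) diag = [4, 8] → torsion [4, 8]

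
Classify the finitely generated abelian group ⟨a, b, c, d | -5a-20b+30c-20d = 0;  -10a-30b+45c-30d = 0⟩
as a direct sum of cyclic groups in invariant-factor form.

rank_ℚ(R)=2; free=4−2=2
SNF(R) diag = [5, 5] → torsion [5, 5]

Answer: M ≅ ℤ^2 ⊕ ℤ/5 ⊕ ℤ/5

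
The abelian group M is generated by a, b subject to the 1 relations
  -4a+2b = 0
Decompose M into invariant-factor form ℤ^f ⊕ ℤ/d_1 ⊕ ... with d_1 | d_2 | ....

rank_ℚ(R)=1; free=2−1=1
SNF(R) diag = [2] → torsion [2]

Answer: M ≅ ℤ^1 ⊕ ℤ/2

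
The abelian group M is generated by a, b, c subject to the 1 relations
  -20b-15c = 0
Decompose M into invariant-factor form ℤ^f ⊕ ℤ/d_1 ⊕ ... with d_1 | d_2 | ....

Answer: M ≅ ℤ^2 ⊕ ℤ/5

Derivation:
rank_ℚ(R)=1; free=3−1=2
SNF(R) diag = [5] → torsion [5]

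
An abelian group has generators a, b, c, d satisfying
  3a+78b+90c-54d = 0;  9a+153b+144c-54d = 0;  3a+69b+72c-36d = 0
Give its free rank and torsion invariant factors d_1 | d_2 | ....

Answer: M ≅ ℤ^1 ⊕ ℤ/3 ⊕ ℤ/9 ⊕ ℤ/18

Derivation:
rank_ℚ(R)=3; free=4−3=1
SNF(R) diag = [3, 9, 18] → torsion [3, 9, 18]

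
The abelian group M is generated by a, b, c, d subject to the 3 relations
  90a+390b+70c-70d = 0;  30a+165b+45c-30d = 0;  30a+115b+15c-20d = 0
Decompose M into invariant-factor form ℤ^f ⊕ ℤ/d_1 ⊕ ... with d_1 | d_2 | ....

rank_ℚ(R)=3; free=4−3=1
SNF(R) diag = [5, 10, 30] → torsion [5, 10, 30]

Answer: M ≅ ℤ^1 ⊕ ℤ/5 ⊕ ℤ/10 ⊕ ℤ/30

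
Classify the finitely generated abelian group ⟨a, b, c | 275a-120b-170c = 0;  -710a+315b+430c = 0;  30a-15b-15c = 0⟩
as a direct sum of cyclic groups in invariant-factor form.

rank_ℚ(R)=3; free=3−3=0
SNF(R) diag = [5, 5, 15] → torsion [5, 5, 15]

Answer: M ≅ ℤ/5 ⊕ ℤ/5 ⊕ ℤ/15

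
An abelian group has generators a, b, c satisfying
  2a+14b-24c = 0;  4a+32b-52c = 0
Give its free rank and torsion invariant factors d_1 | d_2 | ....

Answer: M ≅ ℤ^1 ⊕ ℤ/2 ⊕ ℤ/4

Derivation:
rank_ℚ(R)=2; free=3−2=1
SNF(R) diag = [2, 4] → torsion [2, 4]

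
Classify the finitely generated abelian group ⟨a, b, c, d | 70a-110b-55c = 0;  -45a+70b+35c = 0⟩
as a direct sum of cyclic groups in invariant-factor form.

Answer: M ≅ ℤ^2 ⊕ ℤ/5 ⊕ ℤ/5

Derivation:
rank_ℚ(R)=2; free=4−2=2
SNF(R) diag = [5, 5] → torsion [5, 5]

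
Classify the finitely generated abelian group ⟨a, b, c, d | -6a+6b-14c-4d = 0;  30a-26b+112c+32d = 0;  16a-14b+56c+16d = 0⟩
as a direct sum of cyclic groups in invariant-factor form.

rank_ℚ(R)=3; free=4−3=1
SNF(R) diag = [2, 2, 2] → torsion [2, 2, 2]

Answer: M ≅ ℤ^1 ⊕ ℤ/2 ⊕ ℤ/2 ⊕ ℤ/2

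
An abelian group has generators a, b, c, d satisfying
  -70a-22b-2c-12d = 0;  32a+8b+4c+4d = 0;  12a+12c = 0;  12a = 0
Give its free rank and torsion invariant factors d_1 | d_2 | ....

Answer: M ≅ ℤ/2 ⊕ ℤ/4 ⊕ ℤ/12 ⊕ ℤ/12

Derivation:
rank_ℚ(R)=4; free=4−4=0
SNF(R) diag = [2, 4, 12, 12] → torsion [2, 4, 12, 12]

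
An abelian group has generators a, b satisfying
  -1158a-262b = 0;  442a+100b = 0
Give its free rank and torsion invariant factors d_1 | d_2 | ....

Answer: M ≅ ℤ/2 ⊕ ℤ/2

Derivation:
rank_ℚ(R)=2; free=2−2=0
SNF(R) diag = [2, 2] → torsion [2, 2]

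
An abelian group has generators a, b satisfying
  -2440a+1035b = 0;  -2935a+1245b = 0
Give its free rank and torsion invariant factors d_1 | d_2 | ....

Answer: M ≅ ℤ/5 ⊕ ℤ/15

Derivation:
rank_ℚ(R)=2; free=2−2=0
SNF(R) diag = [5, 15] → torsion [5, 15]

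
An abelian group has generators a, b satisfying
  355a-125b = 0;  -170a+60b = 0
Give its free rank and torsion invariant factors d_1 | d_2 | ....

Answer: M ≅ ℤ/5 ⊕ ℤ/10

Derivation:
rank_ℚ(R)=2; free=2−2=0
SNF(R) diag = [5, 10] → torsion [5, 10]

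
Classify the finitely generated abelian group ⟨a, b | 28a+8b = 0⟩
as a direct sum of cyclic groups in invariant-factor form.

rank_ℚ(R)=1; free=2−1=1
SNF(R) diag = [4] → torsion [4]

Answer: M ≅ ℤ^1 ⊕ ℤ/4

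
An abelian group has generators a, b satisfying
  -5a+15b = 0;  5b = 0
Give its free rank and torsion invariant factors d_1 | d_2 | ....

rank_ℚ(R)=2; free=2−2=0
SNF(R) diag = [5, 5] → torsion [5, 5]

Answer: M ≅ ℤ/5 ⊕ ℤ/5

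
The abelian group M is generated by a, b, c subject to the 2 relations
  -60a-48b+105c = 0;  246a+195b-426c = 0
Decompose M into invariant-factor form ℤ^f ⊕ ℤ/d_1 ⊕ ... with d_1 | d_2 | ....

rank_ℚ(R)=2; free=3−2=1
SNF(R) diag = [3, 9] → torsion [3, 9]

Answer: M ≅ ℤ^1 ⊕ ℤ/3 ⊕ ℤ/9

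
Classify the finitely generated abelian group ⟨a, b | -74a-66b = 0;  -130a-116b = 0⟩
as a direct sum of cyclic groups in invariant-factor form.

Answer: M ≅ ℤ/2 ⊕ ℤ/2

Derivation:
rank_ℚ(R)=2; free=2−2=0
SNF(R) diag = [2, 2] → torsion [2, 2]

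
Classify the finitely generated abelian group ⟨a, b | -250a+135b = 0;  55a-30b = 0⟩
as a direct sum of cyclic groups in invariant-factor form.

rank_ℚ(R)=2; free=2−2=0
SNF(R) diag = [5, 15] → torsion [5, 15]

Answer: M ≅ ℤ/5 ⊕ ℤ/15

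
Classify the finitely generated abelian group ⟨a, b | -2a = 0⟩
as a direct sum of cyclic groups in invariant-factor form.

rank_ℚ(R)=1; free=2−1=1
SNF(R) diag = [2] → torsion [2]

Answer: M ≅ ℤ^1 ⊕ ℤ/2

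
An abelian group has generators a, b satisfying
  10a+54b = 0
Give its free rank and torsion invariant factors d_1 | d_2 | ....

Answer: M ≅ ℤ^1 ⊕ ℤ/2

Derivation:
rank_ℚ(R)=1; free=2−1=1
SNF(R) diag = [2] → torsion [2]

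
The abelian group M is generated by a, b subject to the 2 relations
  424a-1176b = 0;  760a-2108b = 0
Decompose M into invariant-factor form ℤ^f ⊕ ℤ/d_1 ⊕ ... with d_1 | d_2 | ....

Answer: M ≅ ℤ/4 ⊕ ℤ/8

Derivation:
rank_ℚ(R)=2; free=2−2=0
SNF(R) diag = [4, 8] → torsion [4, 8]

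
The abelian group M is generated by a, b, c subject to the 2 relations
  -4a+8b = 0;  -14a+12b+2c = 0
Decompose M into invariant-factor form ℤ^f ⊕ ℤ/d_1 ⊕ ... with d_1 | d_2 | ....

rank_ℚ(R)=2; free=3−2=1
SNF(R) diag = [2, 4] → torsion [2, 4]

Answer: M ≅ ℤ^1 ⊕ ℤ/2 ⊕ ℤ/4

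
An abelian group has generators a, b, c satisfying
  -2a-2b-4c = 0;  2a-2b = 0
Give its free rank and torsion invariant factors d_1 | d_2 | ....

rank_ℚ(R)=2; free=3−2=1
SNF(R) diag = [2, 4] → torsion [2, 4]

Answer: M ≅ ℤ^1 ⊕ ℤ/2 ⊕ ℤ/4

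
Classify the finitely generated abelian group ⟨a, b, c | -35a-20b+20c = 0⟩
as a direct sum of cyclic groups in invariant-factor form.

Answer: M ≅ ℤ^2 ⊕ ℤ/5

Derivation:
rank_ℚ(R)=1; free=3−1=2
SNF(R) diag = [5] → torsion [5]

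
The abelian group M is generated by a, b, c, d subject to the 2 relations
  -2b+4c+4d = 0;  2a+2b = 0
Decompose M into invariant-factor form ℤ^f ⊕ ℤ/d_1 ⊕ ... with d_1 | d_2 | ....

rank_ℚ(R)=2; free=4−2=2
SNF(R) diag = [2, 2] → torsion [2, 2]

Answer: M ≅ ℤ^2 ⊕ ℤ/2 ⊕ ℤ/2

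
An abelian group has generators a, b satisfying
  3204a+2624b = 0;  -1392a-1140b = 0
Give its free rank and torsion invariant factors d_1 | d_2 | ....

Answer: M ≅ ℤ/4 ⊕ ℤ/12

Derivation:
rank_ℚ(R)=2; free=2−2=0
SNF(R) diag = [4, 12] → torsion [4, 12]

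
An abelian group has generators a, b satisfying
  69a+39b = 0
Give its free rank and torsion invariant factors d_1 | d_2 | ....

rank_ℚ(R)=1; free=2−1=1
SNF(R) diag = [3] → torsion [3]

Answer: M ≅ ℤ^1 ⊕ ℤ/3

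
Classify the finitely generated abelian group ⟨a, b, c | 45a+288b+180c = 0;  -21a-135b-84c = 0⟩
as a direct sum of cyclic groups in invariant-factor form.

rank_ℚ(R)=2; free=3−2=1
SNF(R) diag = [3, 9] → torsion [3, 9]

Answer: M ≅ ℤ^1 ⊕ ℤ/3 ⊕ ℤ/9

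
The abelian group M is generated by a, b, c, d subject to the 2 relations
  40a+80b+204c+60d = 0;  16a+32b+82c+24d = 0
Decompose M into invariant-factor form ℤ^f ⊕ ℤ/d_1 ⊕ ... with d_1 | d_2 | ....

rank_ℚ(R)=2; free=4−2=2
SNF(R) diag = [2, 4] → torsion [2, 4]

Answer: M ≅ ℤ^2 ⊕ ℤ/2 ⊕ ℤ/4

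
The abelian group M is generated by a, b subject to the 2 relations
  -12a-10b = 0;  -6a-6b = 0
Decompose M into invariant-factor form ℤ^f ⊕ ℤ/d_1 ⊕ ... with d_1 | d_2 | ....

rank_ℚ(R)=2; free=2−2=0
SNF(R) diag = [2, 6] → torsion [2, 6]

Answer: M ≅ ℤ/2 ⊕ ℤ/6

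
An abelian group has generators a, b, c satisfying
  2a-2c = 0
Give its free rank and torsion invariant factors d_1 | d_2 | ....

Answer: M ≅ ℤ^2 ⊕ ℤ/2

Derivation:
rank_ℚ(R)=1; free=3−1=2
SNF(R) diag = [2] → torsion [2]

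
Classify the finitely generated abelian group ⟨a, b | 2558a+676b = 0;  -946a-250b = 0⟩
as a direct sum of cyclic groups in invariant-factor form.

rank_ℚ(R)=2; free=2−2=0
SNF(R) diag = [2, 2] → torsion [2, 2]

Answer: M ≅ ℤ/2 ⊕ ℤ/2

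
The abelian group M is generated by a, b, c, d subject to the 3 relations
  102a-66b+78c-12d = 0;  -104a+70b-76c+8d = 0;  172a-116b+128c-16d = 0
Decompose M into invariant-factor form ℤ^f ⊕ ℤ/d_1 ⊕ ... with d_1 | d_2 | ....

rank_ℚ(R)=3; free=4−3=1
SNF(R) diag = [2, 6, 12] → torsion [2, 6, 12]

Answer: M ≅ ℤ^1 ⊕ ℤ/2 ⊕ ℤ/6 ⊕ ℤ/12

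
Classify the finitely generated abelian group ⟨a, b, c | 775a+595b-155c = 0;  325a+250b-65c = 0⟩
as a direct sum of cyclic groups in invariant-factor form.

Answer: M ≅ ℤ^1 ⊕ ℤ/5 ⊕ ℤ/15

Derivation:
rank_ℚ(R)=2; free=3−2=1
SNF(R) diag = [5, 15] → torsion [5, 15]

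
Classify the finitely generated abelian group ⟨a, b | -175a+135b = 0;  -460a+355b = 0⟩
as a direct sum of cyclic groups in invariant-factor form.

Answer: M ≅ ℤ/5 ⊕ ℤ/5

Derivation:
rank_ℚ(R)=2; free=2−2=0
SNF(R) diag = [5, 5] → torsion [5, 5]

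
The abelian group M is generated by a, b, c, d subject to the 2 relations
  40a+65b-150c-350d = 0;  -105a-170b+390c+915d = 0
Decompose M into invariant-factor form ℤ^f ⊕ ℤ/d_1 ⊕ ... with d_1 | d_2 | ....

rank_ℚ(R)=2; free=4−2=2
SNF(R) diag = [5, 5] → torsion [5, 5]

Answer: M ≅ ℤ^2 ⊕ ℤ/5 ⊕ ℤ/5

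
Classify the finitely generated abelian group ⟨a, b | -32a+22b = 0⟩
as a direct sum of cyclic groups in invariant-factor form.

Answer: M ≅ ℤ^1 ⊕ ℤ/2

Derivation:
rank_ℚ(R)=1; free=2−1=1
SNF(R) diag = [2] → torsion [2]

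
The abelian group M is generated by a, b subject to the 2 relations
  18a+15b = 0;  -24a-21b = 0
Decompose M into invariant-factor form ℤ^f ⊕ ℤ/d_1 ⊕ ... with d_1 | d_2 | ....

rank_ℚ(R)=2; free=2−2=0
SNF(R) diag = [3, 6] → torsion [3, 6]

Answer: M ≅ ℤ/3 ⊕ ℤ/6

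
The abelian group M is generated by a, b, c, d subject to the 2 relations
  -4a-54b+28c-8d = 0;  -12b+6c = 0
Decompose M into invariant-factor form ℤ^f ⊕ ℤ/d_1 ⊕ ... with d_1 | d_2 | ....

rank_ℚ(R)=2; free=4−2=2
SNF(R) diag = [2, 6] → torsion [2, 6]

Answer: M ≅ ℤ^2 ⊕ ℤ/2 ⊕ ℤ/6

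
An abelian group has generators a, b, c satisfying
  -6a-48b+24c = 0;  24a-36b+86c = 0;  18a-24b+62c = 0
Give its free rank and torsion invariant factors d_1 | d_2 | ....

Answer: M ≅ ℤ/2 ⊕ ℤ/6 ⊕ ℤ/12

Derivation:
rank_ℚ(R)=3; free=3−3=0
SNF(R) diag = [2, 6, 12] → torsion [2, 6, 12]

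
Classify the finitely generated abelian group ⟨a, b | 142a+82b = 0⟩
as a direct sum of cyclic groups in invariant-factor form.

Answer: M ≅ ℤ^1 ⊕ ℤ/2

Derivation:
rank_ℚ(R)=1; free=2−1=1
SNF(R) diag = [2] → torsion [2]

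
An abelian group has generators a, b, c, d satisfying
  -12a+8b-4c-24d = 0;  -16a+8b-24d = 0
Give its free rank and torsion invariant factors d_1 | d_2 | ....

Answer: M ≅ ℤ^2 ⊕ ℤ/4 ⊕ ℤ/8

Derivation:
rank_ℚ(R)=2; free=4−2=2
SNF(R) diag = [4, 8] → torsion [4, 8]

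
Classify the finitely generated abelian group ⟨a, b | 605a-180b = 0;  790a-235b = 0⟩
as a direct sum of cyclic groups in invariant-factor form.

rank_ℚ(R)=2; free=2−2=0
SNF(R) diag = [5, 5] → torsion [5, 5]

Answer: M ≅ ℤ/5 ⊕ ℤ/5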